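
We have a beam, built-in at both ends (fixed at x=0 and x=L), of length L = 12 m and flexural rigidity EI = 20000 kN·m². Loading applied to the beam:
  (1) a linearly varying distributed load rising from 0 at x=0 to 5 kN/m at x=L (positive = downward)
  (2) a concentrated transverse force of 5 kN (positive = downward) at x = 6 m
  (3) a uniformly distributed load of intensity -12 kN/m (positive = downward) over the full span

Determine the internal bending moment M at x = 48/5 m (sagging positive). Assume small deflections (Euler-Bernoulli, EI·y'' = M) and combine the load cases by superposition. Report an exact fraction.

M(48/5) = 261/50 kN·m

Load 1 — triangular load w₀=5 kN/m (0→w₀ over full span):
  M_1 = 3w₀Lx/20 - w₀L²/30 - w₀x³/(6L) = 3·5·12·(48/5)/20 - 5·12²/30 - 5·(48/5)³/(6·12) = 24/25 kN·m
Load 2 — point force P=5 kN at a=6 m (b=L-a=6):
  M_2 = Pa²(a+3b)(L-x)/L³ - Pa²b/L²  [x>a] = 5·6²·(6+3·6)·(12-(48/5))/12³ - 5·6²·6/12² = -3/2 kN·m
Load 3 — uniform load w=-12 kN/m over full span:
  M_3 = wLx/2 - wL²/12 - wx²/2 = (-12)·12·(48/5)/2 - (-12)·12²/12 - (-12)·(48/5)²/2 = 144/25 kN·m
Superposition: M = Σ M_i = 261/50 kN·m ≈ 5.220000 kN·m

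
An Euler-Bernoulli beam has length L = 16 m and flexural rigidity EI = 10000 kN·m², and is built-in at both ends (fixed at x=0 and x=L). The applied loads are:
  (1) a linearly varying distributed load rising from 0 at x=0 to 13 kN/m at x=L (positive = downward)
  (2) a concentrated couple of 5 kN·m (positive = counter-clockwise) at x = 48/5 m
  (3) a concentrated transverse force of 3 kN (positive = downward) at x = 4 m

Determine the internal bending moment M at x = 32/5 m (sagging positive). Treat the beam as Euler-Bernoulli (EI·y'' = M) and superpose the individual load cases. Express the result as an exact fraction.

M(32/5) = 28389/500 kN·m

Load 1 — triangular load w₀=13 kN/m (0→w₀ over full span):
  M_1 = 3w₀Lx/20 - w₀L²/30 - w₀x³/(6L) = 3·13·16·(32/5)/20 - 13·16²/30 - 13·(32/5)³/(6·16) = 6656/125 kN·m
Load 2 — applied couple M₀=5 kN·m at a=48/5 m (b=L-a=32/5):
  M_2 = R_Ax - M_A  [x≤a] with R_A=9/20, M_A=8/5 = (9/20)·(32/5) - (8/5) = 32/25 kN·m
Load 3 — point force P=3 kN at a=4 m (b=L-a=12):
  M_3 = Pa²(a+3b)(L-x)/L³ - Pa²b/L²  [x>a] = 3·4²·(4+3·12)·(16-(32/5))/16³ - 3·4²·12/16² = 9/4 kN·m
Superposition: M = Σ M_i = 28389/500 kN·m ≈ 56.778000 kN·m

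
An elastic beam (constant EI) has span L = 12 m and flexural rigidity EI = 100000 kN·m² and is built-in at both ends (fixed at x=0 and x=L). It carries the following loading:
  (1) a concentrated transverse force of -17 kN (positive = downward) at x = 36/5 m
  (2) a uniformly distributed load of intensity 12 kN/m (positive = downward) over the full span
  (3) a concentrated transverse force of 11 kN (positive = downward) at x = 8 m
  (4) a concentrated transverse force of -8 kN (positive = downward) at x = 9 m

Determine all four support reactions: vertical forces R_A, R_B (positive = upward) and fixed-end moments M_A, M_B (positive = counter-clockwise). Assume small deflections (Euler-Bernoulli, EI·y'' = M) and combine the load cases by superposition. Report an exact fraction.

Load 1 — point force P=-17 kN at a=36/5 m (b=L-a=24/5):
  R_A = Pb²(3a+b)/L³ = (-17)·(24/5)²·(3·(36/5)+(24/5))/12³ = -748/125 kN
  M_A = Pab²/L² = (-17)·(36/5)·(24/5)²/12² = -2448/125 kN·m
  R_B = Pa²(a+3b)/L³ = (-17)·(36/5)²·((36/5)+3·(24/5))/12³ = -1377/125 kN
  M_B = -Pa²b/L² = -(-17)·(36/5)²·(24/5)/12² = 3672/125 kN·m
Load 2 — uniform load w=12 kN/m over full span:
  R_A = wL/2 = 12·12/2 = 72 kN
  M_A = wL²/12 = 12·12²/12 = 144 kN·m
  R_B = wL/2 = 12·12/2 = 72 kN
  M_B = -wL²/12 = -12·12²/12 = -144 kN·m
Load 3 — point force P=11 kN at a=8 m (b=L-a=4):
  R_A = Pb²(3a+b)/L³ = 11·4²·(3·8+4)/12³ = 77/27 kN
  M_A = Pab²/L² = 11·8·4²/12² = 88/9 kN·m
  R_B = Pa²(a+3b)/L³ = 11·8²·(8+3·4)/12³ = 220/27 kN
  M_B = -Pa²b/L² = -11·8²·4/12² = -176/9 kN·m
Load 4 — point force P=-8 kN at a=9 m (b=L-a=3):
  R_A = Pb²(3a+b)/L³ = (-8)·3²·(3·9+3)/12³ = -5/4 kN
  M_A = Pab²/L² = (-8)·9·3²/12² = -9/2 kN·m
  R_B = Pa²(a+3b)/L³ = (-8)·9²·(9+3·3)/12³ = -27/4 kN
  M_B = -Pa²b/L² = -(-8)·9²·3/12² = 27/2 kN·m
Superposition: R_A = 912841/13500 kN, M_A = 291811/2250 kN·m, R_B = 842159/13500 kN, M_B = -271529/2250 kN·m

R_A = 912841/13500 kN, M_A = 291811/2250 kN·m, R_B = 842159/13500 kN, M_B = -271529/2250 kN·m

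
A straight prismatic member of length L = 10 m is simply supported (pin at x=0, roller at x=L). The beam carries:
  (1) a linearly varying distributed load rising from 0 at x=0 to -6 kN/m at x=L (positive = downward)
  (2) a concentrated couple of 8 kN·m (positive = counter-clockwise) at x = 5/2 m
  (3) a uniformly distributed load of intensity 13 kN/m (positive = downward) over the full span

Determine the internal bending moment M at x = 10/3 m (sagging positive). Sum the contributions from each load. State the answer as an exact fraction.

Load 1 — triangular load w₀=-6 kN/m (0→w₀ over full span):
  M_1 = w₀Lx/6 - w₀x³/(6L) = (-6)·10·(10/3)/6 - (-6)·(10/3)³/(6·10) = -800/27 kN·m
Load 2 — applied couple M₀=8 kN·m at a=5/2 m (b=L-a=15/2):
  M_2 = M₀x/L - M₀  [x>a] = 8·(10/3)/10 - 8 = -16/3 kN·m
Load 3 — uniform load w=13 kN/m over full span:
  M_3 = wx(L-x)/2 = 13·(10/3)·(10-(10/3))/2 = 1300/9 kN·m
Superposition: M = Σ M_i = 2956/27 kN·m ≈ 109.481481 kN·m

M(10/3) = 2956/27 kN·m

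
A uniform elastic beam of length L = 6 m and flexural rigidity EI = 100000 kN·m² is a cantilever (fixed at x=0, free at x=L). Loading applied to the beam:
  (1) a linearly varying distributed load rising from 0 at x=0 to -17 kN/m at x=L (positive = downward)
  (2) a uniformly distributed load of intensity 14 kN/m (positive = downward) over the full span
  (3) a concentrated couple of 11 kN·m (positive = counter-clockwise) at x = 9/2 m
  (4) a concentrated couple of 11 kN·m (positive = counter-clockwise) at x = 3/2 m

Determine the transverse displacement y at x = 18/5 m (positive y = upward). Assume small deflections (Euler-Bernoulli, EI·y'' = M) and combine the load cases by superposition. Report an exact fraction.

y(18/5) = -2478483/12500000000 m

Load 1 — triangular load w₀=-17 kN/m (0→w₀ over full span):
  y_1 = (w₀Lx³/12-w₀L²x²/6-w₀x⁵/(120L))/EI = ((-17)·6·(18/5)³/12-(-17)·6²·(18/5)²/6-(-17)·(18/5)⁵/(120·6))/100000 = 7340787/781250000 m
Load 2 — uniform load w=14 kN/m over full span:
  y_2 = -wx²(x²-4Lx+6L²)/(24EI) = -14·(18/5)²·((18/5)²-4·6·(18/5)+6·6²)/(24·100000) = -168399/15625000 m
Load 3 — applied couple M₀=11 kN·m at a=9/2 m (b=L-a=3/2):
  y_3 = M₀x²/(2EI)  [x≤a] = 11·(18/5)²/(2·100000) = 891/1250000 m
Load 4 — applied couple M₀=11 kN·m at a=3/2 m (b=L-a=9/2):
  y_4 = M₀a(2x-a)/(2EI)  [x>a] = 11·(3/2)·(2·(18/5)-(3/2))/(2·100000) = 1881/4000000 m
Superposition: y = Σ y_i = -2478483/12500000000 m ≈ -0.000198 m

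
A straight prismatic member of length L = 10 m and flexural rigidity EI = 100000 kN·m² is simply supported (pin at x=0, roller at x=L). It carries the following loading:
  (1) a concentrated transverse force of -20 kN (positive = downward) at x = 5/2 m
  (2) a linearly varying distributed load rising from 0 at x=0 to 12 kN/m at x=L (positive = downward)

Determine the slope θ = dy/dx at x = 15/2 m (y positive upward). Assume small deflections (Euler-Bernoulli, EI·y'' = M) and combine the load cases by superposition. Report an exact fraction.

θ(15/2) = 833/768000 rad

Load 1 — point force P=-20 kN at a=5/2 m (b=L-a=15/2):
  θ_1 = -Pa(2L²-6Lx+3x²+a²)/(6LEI)  [x>a] = -(-20)·(5/2)·(2·10²-6·10·(15/2)+3·(15/2)²+(5/2)²)/(6·10·100000) = -1/1600 rad
Load 2 — triangular load w₀=12 kN/m (0→w₀ over full span):
  θ_2 = -w₀(7L⁴-30L²x²+15x⁴)/(360LEI) = -12·(7·10⁴-30·10²·(15/2)²+15·(15/2)⁴)/(360·10·100000) = 1313/768000 rad
Superposition: θ = Σ θ_i = 833/768000 rad ≈ 0.001085 rad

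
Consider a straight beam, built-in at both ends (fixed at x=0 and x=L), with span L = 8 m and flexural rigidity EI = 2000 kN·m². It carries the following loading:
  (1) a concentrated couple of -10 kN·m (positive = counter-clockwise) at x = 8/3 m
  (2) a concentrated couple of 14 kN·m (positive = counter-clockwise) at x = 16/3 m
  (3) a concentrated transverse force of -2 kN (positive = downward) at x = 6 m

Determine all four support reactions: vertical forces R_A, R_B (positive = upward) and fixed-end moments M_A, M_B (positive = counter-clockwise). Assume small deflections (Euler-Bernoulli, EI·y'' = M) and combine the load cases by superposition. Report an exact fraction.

Load 1 — applied couple M₀=-10 kN·m at a=8/3 m (b=L-a=16/3):
  R_A = 6M₀ab/L³ = 6·(-10)·(8/3)·(16/3)/8³ = -5/3 kN
  M_A = M₀b(2a-b)/L² = (-10)·(16/3)·(2·(8/3)-(16/3))/8² = 0 kN·m
  R_B = -6M₀ab/L³ = -6·(-10)·(8/3)·(16/3)/8³ = 5/3 kN
  M_B = M₀a(2b-a)/L² = (-10)·(8/3)·(2·(16/3)-(8/3))/8² = -10/3 kN·m
Load 2 — applied couple M₀=14 kN·m at a=16/3 m (b=L-a=8/3):
  R_A = 6M₀ab/L³ = 6·14·(16/3)·(8/3)/8³ = 7/3 kN
  M_A = M₀b(2a-b)/L² = 14·(8/3)·(2·(16/3)-(8/3))/8² = 14/3 kN·m
  R_B = -6M₀ab/L³ = -6·14·(16/3)·(8/3)/8³ = -7/3 kN
  M_B = M₀a(2b-a)/L² = 14·(16/3)·(2·(8/3)-(16/3))/8² = 0 kN·m
Load 3 — point force P=-2 kN at a=6 m (b=L-a=2):
  R_A = Pb²(3a+b)/L³ = (-2)·2²·(3·6+2)/8³ = -5/16 kN
  M_A = Pab²/L² = (-2)·6·2²/8² = -3/4 kN·m
  R_B = Pa²(a+3b)/L³ = (-2)·6²·(6+3·2)/8³ = -27/16 kN
  M_B = -Pa²b/L² = -(-2)·6²·2/8² = 9/4 kN·m
Superposition: R_A = 17/48 kN, M_A = 47/12 kN·m, R_B = -113/48 kN, M_B = -13/12 kN·m

R_A = 17/48 kN, M_A = 47/12 kN·m, R_B = -113/48 kN, M_B = -13/12 kN·m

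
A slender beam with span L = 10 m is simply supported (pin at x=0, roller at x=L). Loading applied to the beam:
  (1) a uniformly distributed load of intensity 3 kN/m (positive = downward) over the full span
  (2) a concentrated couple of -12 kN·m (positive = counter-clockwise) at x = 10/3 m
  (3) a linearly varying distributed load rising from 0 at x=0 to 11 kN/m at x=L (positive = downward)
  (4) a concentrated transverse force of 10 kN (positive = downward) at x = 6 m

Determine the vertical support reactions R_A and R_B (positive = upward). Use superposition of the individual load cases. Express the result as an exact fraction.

R_A = 542/15 kN, R_B = 883/15 kN

Load 1 — uniform load w=3 kN/m over full span:
  R_A = wL/2 = 3·10/2 = 15 kN
  R_B = wL/2 = 3·10/2 = 15 kN
Load 2 — applied couple M₀=-12 kN·m at a=10/3 m (b=L-a=20/3):
  R_A = M₀/L = (-12)/10 = -6/5 kN
  R_B = -M₀/L = -(-12)/10 = 6/5 kN
Load 3 — triangular load w₀=11 kN/m (0→w₀ over full span):
  R_A = w₀L/6 = 11·10/6 = 55/3 kN
  R_B = w₀L/3 = 11·10/3 = 110/3 kN
Load 4 — point force P=10 kN at a=6 m (b=L-a=4):
  R_A = Pb/L = 10·4/10 = 4 kN
  R_B = Pa/L = 10·6/10 = 6 kN
Superposition: R_A = 542/15 kN, R_B = 883/15 kN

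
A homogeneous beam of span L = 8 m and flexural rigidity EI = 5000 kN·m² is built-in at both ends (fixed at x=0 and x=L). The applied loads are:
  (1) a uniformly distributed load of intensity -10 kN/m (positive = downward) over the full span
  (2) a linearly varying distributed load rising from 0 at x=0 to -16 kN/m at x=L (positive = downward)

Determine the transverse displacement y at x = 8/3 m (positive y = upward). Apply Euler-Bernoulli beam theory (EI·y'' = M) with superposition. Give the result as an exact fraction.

y(8/3) = 67072/2278125 m

Load 1 — uniform load w=-10 kN/m over full span:
  y_1 = -wx²(L-x)²/(24EI) = -(-10)·(8/3)²·(8-(8/3))²/(24·5000) = 512/30375 m
Load 2 — triangular load w₀=-16 kN/m (0→w₀ over full span):
  y_2 = -w₀x²(L-x)²(x+2L)/(120LEI) = -(-16)·(8/3)²·(8-(8/3))²·((8/3)+2·8)/(120·8·5000) = 28672/2278125 m
Superposition: y = Σ y_i = 67072/2278125 m ≈ 0.029442 m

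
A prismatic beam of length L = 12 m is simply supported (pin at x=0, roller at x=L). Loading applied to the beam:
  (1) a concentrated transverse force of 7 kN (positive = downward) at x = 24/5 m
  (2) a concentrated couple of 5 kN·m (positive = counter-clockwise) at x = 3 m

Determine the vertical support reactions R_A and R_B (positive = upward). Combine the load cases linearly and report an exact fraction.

R_A = 277/60 kN, R_B = 143/60 kN

Load 1 — point force P=7 kN at a=24/5 m (b=L-a=36/5):
  R_A = Pb/L = 7·(36/5)/12 = 21/5 kN
  R_B = Pa/L = 7·(24/5)/12 = 14/5 kN
Load 2 — applied couple M₀=5 kN·m at a=3 m (b=L-a=9):
  R_A = M₀/L = 5/12 kN
  R_B = -M₀/L = -5/12 kN
Superposition: R_A = 277/60 kN, R_B = 143/60 kN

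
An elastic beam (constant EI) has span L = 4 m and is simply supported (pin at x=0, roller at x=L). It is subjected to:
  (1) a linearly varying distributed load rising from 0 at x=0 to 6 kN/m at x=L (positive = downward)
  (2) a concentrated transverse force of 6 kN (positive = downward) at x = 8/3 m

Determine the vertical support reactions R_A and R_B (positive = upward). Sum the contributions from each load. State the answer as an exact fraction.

Load 1 — triangular load w₀=6 kN/m (0→w₀ over full span):
  R_A = w₀L/6 = 6·4/6 = 4 kN
  R_B = w₀L/3 = 6·4/3 = 8 kN
Load 2 — point force P=6 kN at a=8/3 m (b=L-a=4/3):
  R_A = Pb/L = 6·(4/3)/4 = 2 kN
  R_B = Pa/L = 6·(8/3)/4 = 4 kN
Superposition: R_A = 6 kN, R_B = 12 kN

R_A = 6 kN, R_B = 12 kN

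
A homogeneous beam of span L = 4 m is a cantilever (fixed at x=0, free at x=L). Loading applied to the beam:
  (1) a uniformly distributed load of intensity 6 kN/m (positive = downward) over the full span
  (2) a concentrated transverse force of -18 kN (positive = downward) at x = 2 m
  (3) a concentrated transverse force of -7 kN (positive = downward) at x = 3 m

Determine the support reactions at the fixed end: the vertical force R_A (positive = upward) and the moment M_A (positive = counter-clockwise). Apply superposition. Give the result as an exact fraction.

R_A = -1 kN, M_A = -9 kN·m

Load 1 — uniform load w=6 kN/m over full span:
  R_A = wL = 6·4 = 24 kN
  M_A = wL²/2 = 6·4²/2 = 48 kN·m
Load 2 — point force P=-18 kN at a=2 m (b=L-a=2):
  R_A = P = (-18) = -18 kN
  M_A = Pa = (-18)·2 = -36 kN·m
Load 3 — point force P=-7 kN at a=3 m (b=L-a=1):
  R_A = P = (-7) = -7 kN
  M_A = Pa = (-7)·3 = -21 kN·m
Superposition: R_A = -1 kN, M_A = -9 kN·m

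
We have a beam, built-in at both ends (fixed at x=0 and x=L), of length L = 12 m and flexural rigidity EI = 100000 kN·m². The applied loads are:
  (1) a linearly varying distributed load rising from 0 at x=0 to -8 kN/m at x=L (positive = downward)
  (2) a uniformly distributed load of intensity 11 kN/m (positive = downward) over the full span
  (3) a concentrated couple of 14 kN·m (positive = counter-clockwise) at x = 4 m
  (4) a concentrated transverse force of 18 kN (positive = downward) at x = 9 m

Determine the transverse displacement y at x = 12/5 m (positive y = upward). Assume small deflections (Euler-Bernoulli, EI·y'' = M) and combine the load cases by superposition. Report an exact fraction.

Load 1 — triangular load w₀=-8 kN/m (0→w₀ over full span):
  y_1 = -w₀x²(L-x)²(x+2L)/(120LEI) = -(-8)·(12/5)²·(12-(12/5))²·((12/5)+2·12)/(120·12·100000) = 38016/48828125 m
Load 2 — uniform load w=11 kN/m over full span:
  y_2 = -wx²(L-x)²/(24EI) = -11·(12/5)²·(12-(12/5))²/(24·100000) = -4752/1953125 m
Load 3 — applied couple M₀=14 kN·m at a=4 m (b=L-a=8):
  y_3 = (R_Ax³/6 - M_Ax²/2)/EI  [x≤a] with R_A=14/9, M_A=0 = ((14/9)·(12/5)³/6 - 0·(12/5)²/2)/100000 = 14/390625 m
Load 4 — point force P=18 kN at a=9 m (b=L-a=3):
  y_4 = -Pb²x²(3aL-(3a+b)x)/(6L³EI)  [x≤a] = -18·3²·(12/5)²·(3·9·12-(3·9+3)·(12/5))/(6·12³·100000) = -567/2500000 m
Superposition: y = Σ y_i = -2883463/1562500000 m ≈ -0.001845 m

y(12/5) = -2883463/1562500000 m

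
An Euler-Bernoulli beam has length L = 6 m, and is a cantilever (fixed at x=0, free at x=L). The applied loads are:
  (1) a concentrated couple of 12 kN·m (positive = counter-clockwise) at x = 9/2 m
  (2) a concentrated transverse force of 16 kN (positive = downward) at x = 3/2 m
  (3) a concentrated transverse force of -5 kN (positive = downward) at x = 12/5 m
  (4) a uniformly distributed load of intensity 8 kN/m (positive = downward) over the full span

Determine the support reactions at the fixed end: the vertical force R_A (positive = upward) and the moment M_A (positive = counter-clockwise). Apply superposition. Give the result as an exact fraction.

Load 1 — applied couple M₀=12 kN·m at a=9/2 m (b=L-a=3/2):
  R_A = 0 kN
  M_A = -M₀ = -12 kN·m
Load 2 — point force P=16 kN at a=3/2 m (b=L-a=9/2):
  R_A = P = 16 kN
  M_A = Pa = 16·(3/2) = 24 kN·m
Load 3 — point force P=-5 kN at a=12/5 m (b=L-a=18/5):
  R_A = P = (-5) = -5 kN
  M_A = Pa = (-5)·(12/5) = -12 kN·m
Load 4 — uniform load w=8 kN/m over full span:
  R_A = wL = 8·6 = 48 kN
  M_A = wL²/2 = 8·6²/2 = 144 kN·m
Superposition: R_A = 59 kN, M_A = 144 kN·m

R_A = 59 kN, M_A = 144 kN·m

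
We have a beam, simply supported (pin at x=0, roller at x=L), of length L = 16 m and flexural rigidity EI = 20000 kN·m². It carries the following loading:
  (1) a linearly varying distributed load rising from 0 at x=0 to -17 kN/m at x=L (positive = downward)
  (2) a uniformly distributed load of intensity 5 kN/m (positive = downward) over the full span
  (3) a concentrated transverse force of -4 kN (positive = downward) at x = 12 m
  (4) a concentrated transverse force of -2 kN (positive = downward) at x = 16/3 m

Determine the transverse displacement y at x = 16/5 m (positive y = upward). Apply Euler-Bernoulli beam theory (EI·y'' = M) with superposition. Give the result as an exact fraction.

Load 1 — triangular load w₀=-17 kN/m (0→w₀ over full span):
  y_1 = -w₀x(7L⁴-10L²x²+3x⁴)/(360LEI) = -(-17)·(16/5)·(7·16⁴-10·16²·(16/5)²+3·(16/5)⁴)/(360·16·20000) = 5988352/29296875 m
Load 2 — uniform load w=5 kN/m over full span:
  y_2 = -wx(L³-2Lx²+x³)/(24EI) = -5·(16/5)·(16³-2·16·(16/5)²+(16/5)³)/(24·20000) = -29696/234375 m
Load 3 — point force P=-4 kN at a=12 m (b=L-a=4):
  y_3 = -Pbx(L²-b²-x²)/(6LEI)  [x≤a] = -(-4)·4·(16/5)·(16²-4²-(16/5)²)/(6·16·20000) = 1436/234375 m
Load 4 — point force P=-2 kN at a=16/3 m (b=L-a=32/3):
  y_4 = -Pbx(L²-b²-x²)/(6LEI)  [x≤a] = -(-2)·(32/3)·(16/5)·(16²-(32/3)²-(16/5)²)/(6·16·20000) = 29696/6328125 m
Superposition: y = Σ y_i = 70020004/791015625 m ≈ 0.088519 m

y(16/5) = 70020004/791015625 m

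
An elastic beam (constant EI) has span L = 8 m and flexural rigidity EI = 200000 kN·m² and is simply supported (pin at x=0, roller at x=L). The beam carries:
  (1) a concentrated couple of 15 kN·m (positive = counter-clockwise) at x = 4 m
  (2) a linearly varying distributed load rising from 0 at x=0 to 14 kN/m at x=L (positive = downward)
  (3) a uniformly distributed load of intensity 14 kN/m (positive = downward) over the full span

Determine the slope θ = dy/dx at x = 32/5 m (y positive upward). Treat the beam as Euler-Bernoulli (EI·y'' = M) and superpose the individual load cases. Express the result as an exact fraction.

θ(32/5) = 1994207/1125000000 rad

Load 1 — applied couple M₀=15 kN·m at a=4 m (b=L-a=4):
  θ_1 = (M₀x²/(2L)-M₀(x-a)+C₁)/EI  [x>a] with C₁=M₀(3b²-L²)/(6L)=-5 = (15·(32/5)²/(2·8)-15·((32/5)-4)+(-5))/200000 = -13/1000000 rad
Load 2 — triangular load w₀=14 kN/m (0→w₀ over full span):
  θ_2 = -w₀(7L⁴-30L²x²+15x⁴)/(360LEI) = -14·(7·8⁴-30·8²·(32/5)²+15·(32/5)⁴)/(360·8·200000) = 10598/17578125 rad
Load 3 — uniform load w=14 kN/m over full span:
  θ_3 = -w(L³-6Lx²+4x³)/(24EI) = -14·(8³-6·8·(32/5)²+4·(32/5)³)/(24·200000) = 462/390625 rad
Superposition: θ = Σ θ_i = 1994207/1125000000 rad ≈ 0.001773 rad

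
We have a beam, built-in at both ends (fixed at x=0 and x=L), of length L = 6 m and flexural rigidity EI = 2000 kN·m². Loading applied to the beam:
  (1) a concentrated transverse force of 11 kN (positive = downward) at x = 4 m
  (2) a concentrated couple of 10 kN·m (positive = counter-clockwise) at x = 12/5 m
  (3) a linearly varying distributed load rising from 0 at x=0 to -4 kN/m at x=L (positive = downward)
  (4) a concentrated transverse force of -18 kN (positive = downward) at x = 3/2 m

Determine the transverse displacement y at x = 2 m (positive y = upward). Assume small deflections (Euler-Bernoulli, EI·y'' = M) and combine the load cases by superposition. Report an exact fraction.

Load 1 — point force P=11 kN at a=4 m (b=L-a=2):
  y_1 = -Pb²x²(3aL-(3a+b)x)/(6L³EI)  [x≤a] = -11·2²·2²·(3·4·6-(3·4+2)·2)/(6·6³·2000) = -121/40500 m
Load 2 — applied couple M₀=10 kN·m at a=12/5 m (b=L-a=18/5):
  y_2 = (R_Ax³/6 - M_Ax²/2)/EI  [x≤a] with R_A=12/5, M_A=6/5 = ((12/5)·2³/6 - (6/5)·2²/2)/2000 = 1/2500 m
Load 3 — triangular load w₀=-4 kN/m (0→w₀ over full span):
  y_3 = -w₀x²(L-x)²(x+2L)/(120LEI) = -(-4)·2²·(6-2)²·(2+2·6)/(120·6·2000) = 14/5625 m
Load 4 — point force P=-18 kN at a=3/2 m (b=L-a=9/2):
  y_4 = -Pa²(L-x)²(3bL-(3b+a)(L-x))/(6L³EI)  [x>a] = -(-18)·(3/2)²·(6-2)²·(3·(9/2)·6-(3·(9/2)+(3/2))·(6-2))/(6·6³·2000) = 21/4000 m
Superposition: y = Σ y_i = 1669/324000 m ≈ 0.005151 m

y(2) = 1669/324000 m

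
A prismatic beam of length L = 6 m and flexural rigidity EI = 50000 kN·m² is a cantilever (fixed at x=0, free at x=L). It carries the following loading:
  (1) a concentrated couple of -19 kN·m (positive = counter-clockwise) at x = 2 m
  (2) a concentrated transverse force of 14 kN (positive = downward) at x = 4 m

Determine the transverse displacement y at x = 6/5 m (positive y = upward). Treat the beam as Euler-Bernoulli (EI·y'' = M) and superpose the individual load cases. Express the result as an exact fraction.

y(6/5) = -3123/3125000 m

Load 1 — applied couple M₀=-19 kN·m at a=2 m (b=L-a=4):
  y_1 = M₀x²/(2EI)  [x≤a] = (-19)·(6/5)²/(2·50000) = -171/625000 m
Load 2 — point force P=14 kN at a=4 m (b=L-a=2):
  y_2 = -Px²(3a-x)/(6EI)  [x≤a] = -14·(6/5)²·(3·4-(6/5))/(6·50000) = -567/781250 m
Superposition: y = Σ y_i = -3123/3125000 m ≈ -0.000999 m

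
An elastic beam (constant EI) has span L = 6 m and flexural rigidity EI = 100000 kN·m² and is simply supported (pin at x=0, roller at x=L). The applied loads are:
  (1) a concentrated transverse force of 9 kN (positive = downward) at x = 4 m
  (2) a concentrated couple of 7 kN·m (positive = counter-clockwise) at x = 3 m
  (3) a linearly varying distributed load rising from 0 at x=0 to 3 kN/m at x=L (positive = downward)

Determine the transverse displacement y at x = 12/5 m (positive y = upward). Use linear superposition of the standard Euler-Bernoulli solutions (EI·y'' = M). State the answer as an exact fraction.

Load 1 — point force P=9 kN at a=4 m (b=L-a=2):
  y_1 = -Pbx(L²-b²-x²)/(6LEI)  [x≤a] = -9·2·(12/5)·(6²-2²-(12/5)²)/(6·6·100000) = -123/390625 m
Load 2 — applied couple M₀=7 kN·m at a=3 m (b=L-a=3):
  y_2 = (M₀x³/(6L)+C₁x)/EI  [x≤a] with C₁=M₀(3b²-L²)/(6L)=-7/4 = (7·(12/5)³/(6·6)+(-7/4)·(12/5))/100000 = -189/12500000 m
Load 3 — triangular load w₀=3 kN/m (0→w₀ over full span):
  y_3 = -w₀x(7L⁴-10L²x²+3x⁴)/(360LEI) = -3·(12/5)·(7·6⁴-10·6²·(12/5)²+3·(12/5)⁴)/(360·6·100000) = -92421/390625000 m
Superposition: y = Σ y_i = -885309/1562500000 m ≈ -0.000567 m

y(12/5) = -885309/1562500000 m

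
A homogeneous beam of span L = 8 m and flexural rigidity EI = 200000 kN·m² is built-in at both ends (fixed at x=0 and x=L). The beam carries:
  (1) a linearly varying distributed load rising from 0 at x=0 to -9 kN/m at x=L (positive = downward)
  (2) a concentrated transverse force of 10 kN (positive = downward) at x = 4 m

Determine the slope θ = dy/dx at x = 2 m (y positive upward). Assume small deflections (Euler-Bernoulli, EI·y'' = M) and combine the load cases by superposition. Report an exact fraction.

Load 1 — triangular load w₀=-9 kN/m (0→w₀ over full span):
  θ_1 = -w₀(2x(L-x)(L-2x)(x+2L)+x²(L-x)²)/(120LEI) = -(-9)·(2·2·(8-2)·(8-2·2)·(2+2·8)+2²·(8-2)²)/(120·8·200000) = 351/4000000 rad
Load 2 — point force P=10 kN at a=4 m (b=L-a=4):
  θ_2 = -Pb²x(2aL-(3a+b)x)/(2L³EI)  [x≤a] = -10·4²·2·(2·4·8-(3·4+4)·2)/(2·8³·200000) = -1/20000 rad
Superposition: θ = Σ θ_i = 151/4000000 rad ≈ 0.000038 rad

θ(2) = 151/4000000 rad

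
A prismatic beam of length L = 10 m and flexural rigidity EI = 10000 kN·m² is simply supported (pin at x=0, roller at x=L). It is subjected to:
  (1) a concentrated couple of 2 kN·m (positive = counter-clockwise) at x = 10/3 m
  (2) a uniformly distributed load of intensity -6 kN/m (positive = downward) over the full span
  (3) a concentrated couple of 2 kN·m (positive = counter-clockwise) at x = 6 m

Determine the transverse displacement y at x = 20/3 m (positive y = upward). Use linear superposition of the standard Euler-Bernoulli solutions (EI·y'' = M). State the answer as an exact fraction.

Load 1 — applied couple M₀=2 kN·m at a=10/3 m (b=L-a=20/3):
  y_1 = (M₀x³/(6L)-M₀(x-a)²/2+C₁x)/EI  [x>a] with C₁=M₀(3b²-L²)/(6L)=10/9 = (2·(20/3)³/(6·10)-2·((20/3)-(10/3))²/2+(10/9)·(20/3))/10000 = 1/1620 m
Load 2 — uniform load w=-6 kN/m over full span:
  y_2 = -wx(L³-2Lx²+x³)/(24EI) = -(-6)·(20/3)·(10³-2·10·(20/3)²+(20/3)³)/(24·10000) = 11/162 m
Load 3 — applied couple M₀=2 kN·m at a=6 m (b=L-a=4):
  y_3 = (M₀x³/(6L)-M₀(x-a)²/2+C₁x)/EI  [x>a] with C₁=M₀(3b²-L²)/(6L)=-26/15 = (2·(20/3)³/(6·10)-2·((20/3)-6)²/2+(-26/15)·(20/3))/10000 = -43/202500 m
Superposition: y = Σ y_i = 3458/50625 m ≈ 0.068306 m

y(20/3) = 3458/50625 m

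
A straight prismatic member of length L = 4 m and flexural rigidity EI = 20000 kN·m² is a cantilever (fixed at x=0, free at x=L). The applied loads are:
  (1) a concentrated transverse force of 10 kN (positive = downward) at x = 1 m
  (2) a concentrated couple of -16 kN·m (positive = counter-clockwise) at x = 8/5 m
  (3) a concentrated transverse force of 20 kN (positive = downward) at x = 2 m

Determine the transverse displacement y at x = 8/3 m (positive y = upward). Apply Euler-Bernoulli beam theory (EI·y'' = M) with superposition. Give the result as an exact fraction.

Load 1 — point force P=10 kN at a=1 m (b=L-a=3):
  y_1 = -Pa²(3x-a)/(6EI)  [x>a] = -10·1²·(3·(8/3)-1)/(6·20000) = -7/12000 m
Load 2 — applied couple M₀=-16 kN·m at a=8/5 m (b=L-a=12/5):
  y_2 = M₀a(2x-a)/(2EI)  [x>a] = (-16)·(8/5)·(2·(8/3)-(8/5))/(2·20000) = -112/46875 m
Load 3 — point force P=20 kN at a=2 m (b=L-a=2):
  y_3 = -Pa²(3x-a)/(6EI)  [x>a] = -20·2²·(3·(8/3)-2)/(6·20000) = -1/250 m
Superposition: y = Σ y_i = -10459/1500000 m ≈ -0.006973 m

y(8/3) = -10459/1500000 m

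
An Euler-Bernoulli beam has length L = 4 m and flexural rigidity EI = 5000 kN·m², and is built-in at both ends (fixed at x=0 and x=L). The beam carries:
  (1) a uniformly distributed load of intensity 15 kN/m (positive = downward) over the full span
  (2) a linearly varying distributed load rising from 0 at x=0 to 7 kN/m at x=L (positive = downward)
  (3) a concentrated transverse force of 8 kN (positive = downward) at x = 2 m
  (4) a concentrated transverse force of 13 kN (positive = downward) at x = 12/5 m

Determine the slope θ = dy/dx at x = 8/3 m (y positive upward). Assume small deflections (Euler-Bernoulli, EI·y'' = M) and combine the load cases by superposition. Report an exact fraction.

Load 1 — uniform load w=15 kN/m over full span:
  θ_1 = -wx(L-x)(L-2x)/(12EI) = -15·(8/3)·(4-(8/3))·(4-2·(8/3))/(12·5000) = 4/3375 rad
Load 2 — triangular load w₀=7 kN/m (0→w₀ over full span):
  θ_2 = -w₀(2x(L-x)(L-2x)(x+2L)+x²(L-x)²)/(120LEI) = -7·(2·(8/3)·(4-(8/3))·(4-2·(8/3))·((8/3)+2·4)+(8/3)²·(4-(8/3))²)/(120·4·5000) = 196/759375 rad
Load 3 — point force P=8 kN at a=2 m (b=L-a=2):
  θ_3 = Pa²(L-x)(2bL-(3b+a)(L-x))/(2L³EI)  [x>a] = 8·2²·(4-(8/3))·(2·2·4-(3·2+2)·(4-(8/3)))/(2·4³·5000) = 2/5625 rad
Load 4 — point force P=13 kN at a=12/5 m (b=L-a=8/5):
  θ_4 = Pa²(L-x)(2bL-(3b+a)(L-x))/(2L³EI)  [x>a] = 13·(12/5)²·(4-(8/3))·(2·(8/5)·4-(3·(8/5)+(12/5))·(4-(8/3)))/(2·4³·5000) = 39/78125 rad
Superposition: θ = Σ θ_i = 43627/18984375 rad ≈ 0.002298 rad

θ(8/3) = 43627/18984375 rad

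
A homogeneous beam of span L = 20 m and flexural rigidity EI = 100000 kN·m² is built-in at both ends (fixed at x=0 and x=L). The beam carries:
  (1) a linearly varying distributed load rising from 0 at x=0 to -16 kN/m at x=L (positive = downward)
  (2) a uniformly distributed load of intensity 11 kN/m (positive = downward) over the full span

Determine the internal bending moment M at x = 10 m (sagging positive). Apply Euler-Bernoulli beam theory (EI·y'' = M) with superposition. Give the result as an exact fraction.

Load 1 — triangular load w₀=-16 kN/m (0→w₀ over full span):
  M_1 = 3w₀Lx/20 - w₀L²/30 - w₀x³/(6L) = 3·(-16)·20·10/20 - (-16)·20²/30 - (-16)·10³/(6·20) = -400/3 kN·m
Load 2 — uniform load w=11 kN/m over full span:
  M_2 = wLx/2 - wL²/12 - wx²/2 = 11·20·10/2 - 11·20²/12 - 11·10²/2 = 550/3 kN·m
Superposition: M = Σ M_i = 50 kN·m ≈ 50.000000 kN·m

M(10) = 50 kN·m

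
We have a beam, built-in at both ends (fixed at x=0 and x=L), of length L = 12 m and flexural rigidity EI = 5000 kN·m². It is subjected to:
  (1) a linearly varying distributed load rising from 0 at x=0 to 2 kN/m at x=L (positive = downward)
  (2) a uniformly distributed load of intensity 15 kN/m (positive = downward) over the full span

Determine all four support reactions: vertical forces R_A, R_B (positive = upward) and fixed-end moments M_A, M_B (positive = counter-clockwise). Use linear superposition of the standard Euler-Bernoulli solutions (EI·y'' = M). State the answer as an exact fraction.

R_A = 468/5 kN, M_A = 948/5 kN·m, R_B = 492/5 kN, M_B = -972/5 kN·m

Load 1 — triangular load w₀=2 kN/m (0→w₀ over full span):
  R_A = 3w₀L/20 = 3·2·12/20 = 18/5 kN
  M_A = w₀L²/30 = 2·12²/30 = 48/5 kN·m
  R_B = 7w₀L/20 = 7·2·12/20 = 42/5 kN
  M_B = -w₀L²/20 = -2·12²/20 = -72/5 kN·m
Load 2 — uniform load w=15 kN/m over full span:
  R_A = wL/2 = 15·12/2 = 90 kN
  M_A = wL²/12 = 15·12²/12 = 180 kN·m
  R_B = wL/2 = 15·12/2 = 90 kN
  M_B = -wL²/12 = -15·12²/12 = -180 kN·m
Superposition: R_A = 468/5 kN, M_A = 948/5 kN·m, R_B = 492/5 kN, M_B = -972/5 kN·m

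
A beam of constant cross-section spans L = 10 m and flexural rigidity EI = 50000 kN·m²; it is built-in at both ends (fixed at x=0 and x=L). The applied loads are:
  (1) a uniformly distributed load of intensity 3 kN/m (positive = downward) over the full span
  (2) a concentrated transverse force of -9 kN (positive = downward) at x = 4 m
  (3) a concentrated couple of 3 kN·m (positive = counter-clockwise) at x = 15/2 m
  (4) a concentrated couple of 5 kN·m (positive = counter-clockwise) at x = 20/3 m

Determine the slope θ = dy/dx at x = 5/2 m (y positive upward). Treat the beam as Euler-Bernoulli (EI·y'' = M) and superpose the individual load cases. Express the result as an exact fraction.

θ(5/2) = -24259/96000000 rad

Load 1 — uniform load w=3 kN/m over full span:
  θ_1 = -wx(L-x)(L-2x)/(12EI) = -3·(5/2)·(10-(5/2))·(10-2·(5/2))/(12·50000) = -3/6400 rad
Load 2 — point force P=-9 kN at a=4 m (b=L-a=6):
  θ_2 = -Pb²x(2aL-(3a+b)x)/(2L³EI)  [x≤a] = -(-9)·6²·(5/2)·(2·4·10-(3·4+6)·(5/2))/(2·10³·50000) = 567/2000000 rad
Load 3 — applied couple M₀=3 kN·m at a=15/2 m (b=L-a=5/2):
  θ_3 = (R_Ax²/2 - M_Ax)/EI  [x≤a] with R_A=27/80, M_A=15/16 = ((27/80)·(5/2)²/2 - (15/16)·(5/2))/50000 = -33/1280000 rad
Load 4 — applied couple M₀=5 kN·m at a=20/3 m (b=L-a=10/3):
  θ_4 = (R_Ax²/2 - M_Ax)/EI  [x≤a] with R_A=2/3, M_A=5/3 = ((2/3)·(5/2)²/2 - (5/3)·(5/2))/50000 = -1/24000 rad
Superposition: θ = Σ θ_i = -24259/96000000 rad ≈ -0.000253 rad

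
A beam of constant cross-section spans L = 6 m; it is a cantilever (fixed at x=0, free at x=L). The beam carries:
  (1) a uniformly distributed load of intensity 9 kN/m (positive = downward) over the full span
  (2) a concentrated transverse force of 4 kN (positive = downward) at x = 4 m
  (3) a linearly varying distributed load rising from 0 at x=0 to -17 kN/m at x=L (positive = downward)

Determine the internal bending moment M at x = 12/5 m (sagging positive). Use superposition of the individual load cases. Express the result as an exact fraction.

Load 1 — uniform load w=9 kN/m over full span:
  M_1 = -w(L-x)²/2 = -9·(6-(12/5))²/2 = -1458/25 kN·m
Load 2 — point force P=4 kN at a=4 m (b=L-a=2):
  M_2 = -P(a-x)  [x≤a] = -4·(4-(12/5)) = -32/5 kN·m
Load 3 — triangular load w₀=-17 kN/m (0→w₀ over full span):
  M_3 = w₀Lx/2 - w₀L²/3 - w₀x³/(6L) = (-17)·6·(12/5)/2 - (-17)·6²/3 - (-17)·(12/5)³/(6·6) = 11016/125 kN·m
Superposition: M = Σ M_i = 2926/125 kN·m ≈ 23.408000 kN·m

M(12/5) = 2926/125 kN·m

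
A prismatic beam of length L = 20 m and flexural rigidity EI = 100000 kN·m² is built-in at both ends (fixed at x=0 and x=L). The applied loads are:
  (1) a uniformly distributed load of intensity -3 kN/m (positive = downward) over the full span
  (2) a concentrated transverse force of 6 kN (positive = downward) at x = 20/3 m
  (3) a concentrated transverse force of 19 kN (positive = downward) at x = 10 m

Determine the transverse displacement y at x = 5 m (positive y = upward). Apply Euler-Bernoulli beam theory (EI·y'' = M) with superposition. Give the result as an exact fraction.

y(5) = 307/172800 m

Load 1 — uniform load w=-3 kN/m over full span:
  y_1 = -wx²(L-x)²/(24EI) = -(-3)·5²·(20-5)²/(24·100000) = 9/1280 m
Load 2 — point force P=6 kN at a=20/3 m (b=L-a=40/3):
  y_2 = -Pb²x²(3aL-(3a+b)x)/(6L³EI)  [x≤a] = -6·(40/3)²·5²·(3·(20/3)·20-(3·(20/3)+(40/3))·5)/(6·20³·100000) = -7/5400 m
Load 3 — point force P=19 kN at a=10 m (b=L-a=10):
  y_3 = -Pb²x²(3aL-(3a+b)x)/(6L³EI)  [x≤a] = -19·10²·5²·(3·10·20-(3·10+10)·5)/(6·20³·100000) = -19/4800 m
Superposition: y = Σ y_i = 307/172800 m ≈ 0.001777 m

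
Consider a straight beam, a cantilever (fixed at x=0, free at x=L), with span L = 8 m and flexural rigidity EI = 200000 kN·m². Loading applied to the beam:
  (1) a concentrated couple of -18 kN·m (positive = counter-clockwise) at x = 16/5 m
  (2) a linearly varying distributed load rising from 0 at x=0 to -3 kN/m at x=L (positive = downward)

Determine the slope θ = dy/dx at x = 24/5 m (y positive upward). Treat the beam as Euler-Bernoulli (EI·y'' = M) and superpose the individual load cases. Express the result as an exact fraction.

Load 1 — applied couple M₀=-18 kN·m at a=16/5 m (b=L-a=24/5):
  θ_1 = M₀a/EI  [x>a] = (-18)·(16/5)/200000 = -9/31250 rad
Load 2 — triangular load w₀=-3 kN/m (0→w₀ over full span):
  θ_2 = (w₀Lx²/4-w₀L²x/3-w₀x⁴/(24L))/EI = ((-3)·8·(24/5)²/4-(-3)·8²·(24/5)/3-(-3)·(24/5)⁴/(24·8))/200000 = 1731/1953125 rad
Superposition: θ = Σ θ_i = 2337/3906250 rad ≈ 0.000598 rad

θ(24/5) = 2337/3906250 rad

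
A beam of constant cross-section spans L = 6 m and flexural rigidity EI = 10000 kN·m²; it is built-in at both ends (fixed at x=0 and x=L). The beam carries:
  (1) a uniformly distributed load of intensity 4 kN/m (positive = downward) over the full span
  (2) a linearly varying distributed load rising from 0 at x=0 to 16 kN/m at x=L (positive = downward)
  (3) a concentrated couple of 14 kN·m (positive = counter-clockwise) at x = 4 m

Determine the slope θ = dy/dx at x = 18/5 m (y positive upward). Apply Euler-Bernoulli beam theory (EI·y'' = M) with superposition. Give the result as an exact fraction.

θ(18/5) = 1929/1562500 rad

Load 1 — uniform load w=4 kN/m over full span:
  θ_1 = -wx(L-x)(L-2x)/(12EI) = -4·(18/5)·(6-(18/5))·(6-2·(18/5))/(12·10000) = 27/78125 rad
Load 2 — triangular load w₀=16 kN/m (0→w₀ over full span):
  θ_2 = -w₀(2x(L-x)(L-2x)(x+2L)+x²(L-x)²)/(120LEI) = -16·(2·(18/5)·(6-(18/5))·(6-2·(18/5))·((18/5)+2·6)+(18/5)²·(6-(18/5))²)/(120·6·10000) = 216/390625 rad
Load 3 — applied couple M₀=14 kN·m at a=4 m (b=L-a=2):
  θ_3 = (R_Ax²/2 - M_Ax)/EI  [x≤a] with R_A=28/9, M_A=14/3 = ((28/9)·(18/5)²/2 - (14/3)·(18/5))/10000 = 21/62500 rad
Superposition: θ = Σ θ_i = 1929/1562500 rad ≈ 0.001235 rad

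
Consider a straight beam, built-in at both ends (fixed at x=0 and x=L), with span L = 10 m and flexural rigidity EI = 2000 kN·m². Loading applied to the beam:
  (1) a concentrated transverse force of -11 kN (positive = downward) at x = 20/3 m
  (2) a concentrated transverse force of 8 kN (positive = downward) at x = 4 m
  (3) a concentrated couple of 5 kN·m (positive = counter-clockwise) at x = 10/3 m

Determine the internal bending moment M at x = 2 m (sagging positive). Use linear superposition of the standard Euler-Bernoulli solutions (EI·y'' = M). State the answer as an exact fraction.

M(2) = 2954/1125 kN·m

Load 1 — point force P=-11 kN at a=20/3 m (b=L-a=10/3):
  M_1 = Pb²(3a+b)x/L³ - Pab²/L²  [x≤a] = (-11)·(10/3)²·(3·(20/3)+(10/3))·2/10³ - (-11)·(20/3)·(10/3)²/10² = 22/9 kN·m
Load 2 — point force P=8 kN at a=4 m (b=L-a=6):
  M_2 = Pb²(3a+b)x/L³ - Pab²/L²  [x≤a] = 8·6²·(3·4+6)·2/10³ - 8·4·6²/10² = -144/125 kN·m
Load 3 — applied couple M₀=5 kN·m at a=10/3 m (b=L-a=20/3):
  M_3 = R_Ax - M_A  [x≤a] with R_A=2/3, M_A=0 = (2/3)·2 - 0 = 4/3 kN·m
Superposition: M = Σ M_i = 2954/1125 kN·m ≈ 2.625778 kN·m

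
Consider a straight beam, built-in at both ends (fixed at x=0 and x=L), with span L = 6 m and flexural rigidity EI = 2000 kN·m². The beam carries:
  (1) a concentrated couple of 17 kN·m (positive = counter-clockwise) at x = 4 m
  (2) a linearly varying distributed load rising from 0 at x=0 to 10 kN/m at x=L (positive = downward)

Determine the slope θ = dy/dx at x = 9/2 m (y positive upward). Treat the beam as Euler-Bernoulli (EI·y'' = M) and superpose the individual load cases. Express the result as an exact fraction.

θ(9/2) = 1651/256000 rad

Load 1 — applied couple M₀=17 kN·m at a=4 m (b=L-a=2):
  θ_1 = (R_Ax²/2 - M_Ax - M₀(x-a))/EI  [x>a] with R_A=34/9, M_A=17/3 = ((34/9)·(9/2)²/2 - (17/3)·(9/2) - 17·((9/2)-4))/2000 = 17/8000 rad
Load 2 — triangular load w₀=10 kN/m (0→w₀ over full span):
  θ_2 = -w₀(2x(L-x)(L-2x)(x+2L)+x²(L-x)²)/(120LEI) = -10·(2·(9/2)·(6-(9/2))·(6-2·(9/2))·((9/2)+2·6)+(9/2)²·(6-(9/2))²)/(120·6·2000) = 1107/256000 rad
Superposition: θ = Σ θ_i = 1651/256000 rad ≈ 0.006449 rad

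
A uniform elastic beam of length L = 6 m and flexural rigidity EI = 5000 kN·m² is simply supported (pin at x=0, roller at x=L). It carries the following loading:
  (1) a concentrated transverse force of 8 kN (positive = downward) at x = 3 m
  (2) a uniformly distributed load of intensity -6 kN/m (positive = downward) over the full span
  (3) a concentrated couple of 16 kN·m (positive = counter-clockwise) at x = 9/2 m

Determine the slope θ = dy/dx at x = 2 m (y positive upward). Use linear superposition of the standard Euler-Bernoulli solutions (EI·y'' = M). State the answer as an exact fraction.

θ(2) = 1/600 rad

Load 1 — point force P=8 kN at a=3 m (b=L-a=3):
  θ_1 = -Pb(L²-b²-3x²)/(6LEI)  [x≤a] = -8·3·(6²-3²-3·2²)/(6·6·5000) = -1/500 rad
Load 2 — uniform load w=-6 kN/m over full span:
  θ_2 = -w(L³-6Lx²+4x³)/(24EI) = -(-6)·(6³-6·6·2²+4·2³)/(24·5000) = 13/2500 rad
Load 3 — applied couple M₀=16 kN·m at a=9/2 m (b=L-a=3/2):
  θ_3 = (M₀x²/(2L)+C₁)/EI  [x≤a] with C₁=M₀(3b²-L²)/(6L)=-13 = (16·2²/(2·6)+(-13))/5000 = -23/15000 rad
Superposition: θ = Σ θ_i = 1/600 rad ≈ 0.001667 rad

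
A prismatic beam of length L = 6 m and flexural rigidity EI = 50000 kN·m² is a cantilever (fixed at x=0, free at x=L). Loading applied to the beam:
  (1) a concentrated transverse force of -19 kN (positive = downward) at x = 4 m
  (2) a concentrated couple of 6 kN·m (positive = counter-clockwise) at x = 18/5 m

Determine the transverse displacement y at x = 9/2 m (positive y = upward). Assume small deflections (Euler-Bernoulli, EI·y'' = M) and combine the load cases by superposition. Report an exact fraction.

y(9/2) = 20237/1875000 m

Load 1 — point force P=-19 kN at a=4 m (b=L-a=2):
  y_1 = -Pa²(3x-a)/(6EI)  [x>a] = -(-19)·4²·(3·(9/2)-4)/(6·50000) = 361/37500 m
Load 2 — applied couple M₀=6 kN·m at a=18/5 m (b=L-a=12/5):
  y_2 = M₀a(2x-a)/(2EI)  [x>a] = 6·(18/5)·(2·(9/2)-(18/5))/(2·50000) = 729/625000 m
Superposition: y = Σ y_i = 20237/1875000 m ≈ 0.010793 m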